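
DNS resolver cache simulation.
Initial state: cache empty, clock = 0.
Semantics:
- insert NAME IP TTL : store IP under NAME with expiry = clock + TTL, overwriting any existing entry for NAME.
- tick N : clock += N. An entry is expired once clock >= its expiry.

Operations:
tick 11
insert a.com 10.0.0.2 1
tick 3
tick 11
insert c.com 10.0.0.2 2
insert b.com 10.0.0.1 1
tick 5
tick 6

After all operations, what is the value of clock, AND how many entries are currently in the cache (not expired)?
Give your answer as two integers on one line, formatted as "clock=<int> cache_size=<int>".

Answer: clock=36 cache_size=0

Derivation:
Op 1: tick 11 -> clock=11.
Op 2: insert a.com -> 10.0.0.2 (expiry=11+1=12). clock=11
Op 3: tick 3 -> clock=14. purged={a.com}
Op 4: tick 11 -> clock=25.
Op 5: insert c.com -> 10.0.0.2 (expiry=25+2=27). clock=25
Op 6: insert b.com -> 10.0.0.1 (expiry=25+1=26). clock=25
Op 7: tick 5 -> clock=30. purged={b.com,c.com}
Op 8: tick 6 -> clock=36.
Final clock = 36
Final cache (unexpired): {} -> size=0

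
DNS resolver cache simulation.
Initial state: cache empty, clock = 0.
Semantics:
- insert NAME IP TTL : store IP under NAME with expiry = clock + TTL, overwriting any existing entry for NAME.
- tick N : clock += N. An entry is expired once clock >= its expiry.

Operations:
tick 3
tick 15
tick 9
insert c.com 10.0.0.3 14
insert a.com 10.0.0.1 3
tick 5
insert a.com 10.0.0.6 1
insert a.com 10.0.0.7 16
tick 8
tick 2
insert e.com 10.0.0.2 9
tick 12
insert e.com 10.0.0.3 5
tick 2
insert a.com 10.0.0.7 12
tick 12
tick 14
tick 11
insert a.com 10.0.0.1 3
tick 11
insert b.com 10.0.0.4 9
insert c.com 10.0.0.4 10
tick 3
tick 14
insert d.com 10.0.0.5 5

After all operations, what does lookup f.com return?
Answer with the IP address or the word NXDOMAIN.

Answer: NXDOMAIN

Derivation:
Op 1: tick 3 -> clock=3.
Op 2: tick 15 -> clock=18.
Op 3: tick 9 -> clock=27.
Op 4: insert c.com -> 10.0.0.3 (expiry=27+14=41). clock=27
Op 5: insert a.com -> 10.0.0.1 (expiry=27+3=30). clock=27
Op 6: tick 5 -> clock=32. purged={a.com}
Op 7: insert a.com -> 10.0.0.6 (expiry=32+1=33). clock=32
Op 8: insert a.com -> 10.0.0.7 (expiry=32+16=48). clock=32
Op 9: tick 8 -> clock=40.
Op 10: tick 2 -> clock=42. purged={c.com}
Op 11: insert e.com -> 10.0.0.2 (expiry=42+9=51). clock=42
Op 12: tick 12 -> clock=54. purged={a.com,e.com}
Op 13: insert e.com -> 10.0.0.3 (expiry=54+5=59). clock=54
Op 14: tick 2 -> clock=56.
Op 15: insert a.com -> 10.0.0.7 (expiry=56+12=68). clock=56
Op 16: tick 12 -> clock=68. purged={a.com,e.com}
Op 17: tick 14 -> clock=82.
Op 18: tick 11 -> clock=93.
Op 19: insert a.com -> 10.0.0.1 (expiry=93+3=96). clock=93
Op 20: tick 11 -> clock=104. purged={a.com}
Op 21: insert b.com -> 10.0.0.4 (expiry=104+9=113). clock=104
Op 22: insert c.com -> 10.0.0.4 (expiry=104+10=114). clock=104
Op 23: tick 3 -> clock=107.
Op 24: tick 14 -> clock=121. purged={b.com,c.com}
Op 25: insert d.com -> 10.0.0.5 (expiry=121+5=126). clock=121
lookup f.com: not in cache (expired or never inserted)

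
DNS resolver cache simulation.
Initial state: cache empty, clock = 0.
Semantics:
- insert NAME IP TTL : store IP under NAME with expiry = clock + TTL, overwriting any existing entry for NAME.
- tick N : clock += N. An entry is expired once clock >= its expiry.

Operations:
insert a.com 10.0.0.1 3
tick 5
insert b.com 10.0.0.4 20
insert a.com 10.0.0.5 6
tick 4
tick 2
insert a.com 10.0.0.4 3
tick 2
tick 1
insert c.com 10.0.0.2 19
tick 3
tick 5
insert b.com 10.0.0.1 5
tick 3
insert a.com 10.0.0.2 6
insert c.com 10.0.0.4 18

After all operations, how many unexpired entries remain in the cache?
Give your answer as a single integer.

Answer: 3

Derivation:
Op 1: insert a.com -> 10.0.0.1 (expiry=0+3=3). clock=0
Op 2: tick 5 -> clock=5. purged={a.com}
Op 3: insert b.com -> 10.0.0.4 (expiry=5+20=25). clock=5
Op 4: insert a.com -> 10.0.0.5 (expiry=5+6=11). clock=5
Op 5: tick 4 -> clock=9.
Op 6: tick 2 -> clock=11. purged={a.com}
Op 7: insert a.com -> 10.0.0.4 (expiry=11+3=14). clock=11
Op 8: tick 2 -> clock=13.
Op 9: tick 1 -> clock=14. purged={a.com}
Op 10: insert c.com -> 10.0.0.2 (expiry=14+19=33). clock=14
Op 11: tick 3 -> clock=17.
Op 12: tick 5 -> clock=22.
Op 13: insert b.com -> 10.0.0.1 (expiry=22+5=27). clock=22
Op 14: tick 3 -> clock=25.
Op 15: insert a.com -> 10.0.0.2 (expiry=25+6=31). clock=25
Op 16: insert c.com -> 10.0.0.4 (expiry=25+18=43). clock=25
Final cache (unexpired): {a.com,b.com,c.com} -> size=3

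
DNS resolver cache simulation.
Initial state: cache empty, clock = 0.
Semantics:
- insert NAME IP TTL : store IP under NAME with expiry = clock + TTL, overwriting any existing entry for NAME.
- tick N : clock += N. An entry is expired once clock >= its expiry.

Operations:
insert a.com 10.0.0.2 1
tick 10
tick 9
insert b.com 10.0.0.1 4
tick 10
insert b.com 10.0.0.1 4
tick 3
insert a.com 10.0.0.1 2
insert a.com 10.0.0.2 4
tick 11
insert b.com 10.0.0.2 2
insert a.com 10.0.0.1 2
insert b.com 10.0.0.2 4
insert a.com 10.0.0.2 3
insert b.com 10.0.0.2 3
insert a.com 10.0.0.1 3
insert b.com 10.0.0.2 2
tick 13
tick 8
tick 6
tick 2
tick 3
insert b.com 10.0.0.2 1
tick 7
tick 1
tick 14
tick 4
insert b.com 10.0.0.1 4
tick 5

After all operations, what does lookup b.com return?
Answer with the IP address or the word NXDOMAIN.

Answer: NXDOMAIN

Derivation:
Op 1: insert a.com -> 10.0.0.2 (expiry=0+1=1). clock=0
Op 2: tick 10 -> clock=10. purged={a.com}
Op 3: tick 9 -> clock=19.
Op 4: insert b.com -> 10.0.0.1 (expiry=19+4=23). clock=19
Op 5: tick 10 -> clock=29. purged={b.com}
Op 6: insert b.com -> 10.0.0.1 (expiry=29+4=33). clock=29
Op 7: tick 3 -> clock=32.
Op 8: insert a.com -> 10.0.0.1 (expiry=32+2=34). clock=32
Op 9: insert a.com -> 10.0.0.2 (expiry=32+4=36). clock=32
Op 10: tick 11 -> clock=43. purged={a.com,b.com}
Op 11: insert b.com -> 10.0.0.2 (expiry=43+2=45). clock=43
Op 12: insert a.com -> 10.0.0.1 (expiry=43+2=45). clock=43
Op 13: insert b.com -> 10.0.0.2 (expiry=43+4=47). clock=43
Op 14: insert a.com -> 10.0.0.2 (expiry=43+3=46). clock=43
Op 15: insert b.com -> 10.0.0.2 (expiry=43+3=46). clock=43
Op 16: insert a.com -> 10.0.0.1 (expiry=43+3=46). clock=43
Op 17: insert b.com -> 10.0.0.2 (expiry=43+2=45). clock=43
Op 18: tick 13 -> clock=56. purged={a.com,b.com}
Op 19: tick 8 -> clock=64.
Op 20: tick 6 -> clock=70.
Op 21: tick 2 -> clock=72.
Op 22: tick 3 -> clock=75.
Op 23: insert b.com -> 10.0.0.2 (expiry=75+1=76). clock=75
Op 24: tick 7 -> clock=82. purged={b.com}
Op 25: tick 1 -> clock=83.
Op 26: tick 14 -> clock=97.
Op 27: tick 4 -> clock=101.
Op 28: insert b.com -> 10.0.0.1 (expiry=101+4=105). clock=101
Op 29: tick 5 -> clock=106. purged={b.com}
lookup b.com: not in cache (expired or never inserted)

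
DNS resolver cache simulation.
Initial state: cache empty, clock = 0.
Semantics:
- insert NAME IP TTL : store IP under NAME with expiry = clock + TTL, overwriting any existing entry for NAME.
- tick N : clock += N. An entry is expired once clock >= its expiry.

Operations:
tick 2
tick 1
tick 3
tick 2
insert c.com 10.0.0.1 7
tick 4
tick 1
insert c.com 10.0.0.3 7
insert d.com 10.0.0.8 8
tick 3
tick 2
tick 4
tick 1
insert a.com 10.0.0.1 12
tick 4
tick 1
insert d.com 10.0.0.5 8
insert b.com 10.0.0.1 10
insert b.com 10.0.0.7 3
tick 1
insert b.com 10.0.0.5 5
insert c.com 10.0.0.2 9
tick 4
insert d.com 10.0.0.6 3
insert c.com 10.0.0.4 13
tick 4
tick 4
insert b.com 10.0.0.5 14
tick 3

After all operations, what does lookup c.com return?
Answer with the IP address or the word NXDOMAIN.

Op 1: tick 2 -> clock=2.
Op 2: tick 1 -> clock=3.
Op 3: tick 3 -> clock=6.
Op 4: tick 2 -> clock=8.
Op 5: insert c.com -> 10.0.0.1 (expiry=8+7=15). clock=8
Op 6: tick 4 -> clock=12.
Op 7: tick 1 -> clock=13.
Op 8: insert c.com -> 10.0.0.3 (expiry=13+7=20). clock=13
Op 9: insert d.com -> 10.0.0.8 (expiry=13+8=21). clock=13
Op 10: tick 3 -> clock=16.
Op 11: tick 2 -> clock=18.
Op 12: tick 4 -> clock=22. purged={c.com,d.com}
Op 13: tick 1 -> clock=23.
Op 14: insert a.com -> 10.0.0.1 (expiry=23+12=35). clock=23
Op 15: tick 4 -> clock=27.
Op 16: tick 1 -> clock=28.
Op 17: insert d.com -> 10.0.0.5 (expiry=28+8=36). clock=28
Op 18: insert b.com -> 10.0.0.1 (expiry=28+10=38). clock=28
Op 19: insert b.com -> 10.0.0.7 (expiry=28+3=31). clock=28
Op 20: tick 1 -> clock=29.
Op 21: insert b.com -> 10.0.0.5 (expiry=29+5=34). clock=29
Op 22: insert c.com -> 10.0.0.2 (expiry=29+9=38). clock=29
Op 23: tick 4 -> clock=33.
Op 24: insert d.com -> 10.0.0.6 (expiry=33+3=36). clock=33
Op 25: insert c.com -> 10.0.0.4 (expiry=33+13=46). clock=33
Op 26: tick 4 -> clock=37. purged={a.com,b.com,d.com}
Op 27: tick 4 -> clock=41.
Op 28: insert b.com -> 10.0.0.5 (expiry=41+14=55). clock=41
Op 29: tick 3 -> clock=44.
lookup c.com: present, ip=10.0.0.4 expiry=46 > clock=44

Answer: 10.0.0.4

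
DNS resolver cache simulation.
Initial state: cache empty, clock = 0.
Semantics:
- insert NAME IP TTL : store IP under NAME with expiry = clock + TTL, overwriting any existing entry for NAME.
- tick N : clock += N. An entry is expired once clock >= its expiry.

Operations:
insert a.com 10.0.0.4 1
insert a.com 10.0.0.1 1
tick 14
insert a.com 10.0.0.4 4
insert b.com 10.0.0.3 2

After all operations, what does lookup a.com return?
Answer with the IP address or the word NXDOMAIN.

Op 1: insert a.com -> 10.0.0.4 (expiry=0+1=1). clock=0
Op 2: insert a.com -> 10.0.0.1 (expiry=0+1=1). clock=0
Op 3: tick 14 -> clock=14. purged={a.com}
Op 4: insert a.com -> 10.0.0.4 (expiry=14+4=18). clock=14
Op 5: insert b.com -> 10.0.0.3 (expiry=14+2=16). clock=14
lookup a.com: present, ip=10.0.0.4 expiry=18 > clock=14

Answer: 10.0.0.4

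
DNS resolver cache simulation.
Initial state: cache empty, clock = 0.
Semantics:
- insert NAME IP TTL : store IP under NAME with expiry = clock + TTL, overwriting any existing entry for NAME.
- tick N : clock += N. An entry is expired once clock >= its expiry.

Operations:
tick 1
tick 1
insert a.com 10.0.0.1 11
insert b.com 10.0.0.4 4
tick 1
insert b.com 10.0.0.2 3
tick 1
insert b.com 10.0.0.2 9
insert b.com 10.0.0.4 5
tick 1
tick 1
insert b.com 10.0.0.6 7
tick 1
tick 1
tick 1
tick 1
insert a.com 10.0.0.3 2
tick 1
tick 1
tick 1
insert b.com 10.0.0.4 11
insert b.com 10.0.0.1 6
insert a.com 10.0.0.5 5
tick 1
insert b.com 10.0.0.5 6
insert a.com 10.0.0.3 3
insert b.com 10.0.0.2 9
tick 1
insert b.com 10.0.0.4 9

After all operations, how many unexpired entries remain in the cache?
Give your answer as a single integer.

Op 1: tick 1 -> clock=1.
Op 2: tick 1 -> clock=2.
Op 3: insert a.com -> 10.0.0.1 (expiry=2+11=13). clock=2
Op 4: insert b.com -> 10.0.0.4 (expiry=2+4=6). clock=2
Op 5: tick 1 -> clock=3.
Op 6: insert b.com -> 10.0.0.2 (expiry=3+3=6). clock=3
Op 7: tick 1 -> clock=4.
Op 8: insert b.com -> 10.0.0.2 (expiry=4+9=13). clock=4
Op 9: insert b.com -> 10.0.0.4 (expiry=4+5=9). clock=4
Op 10: tick 1 -> clock=5.
Op 11: tick 1 -> clock=6.
Op 12: insert b.com -> 10.0.0.6 (expiry=6+7=13). clock=6
Op 13: tick 1 -> clock=7.
Op 14: tick 1 -> clock=8.
Op 15: tick 1 -> clock=9.
Op 16: tick 1 -> clock=10.
Op 17: insert a.com -> 10.0.0.3 (expiry=10+2=12). clock=10
Op 18: tick 1 -> clock=11.
Op 19: tick 1 -> clock=12. purged={a.com}
Op 20: tick 1 -> clock=13. purged={b.com}
Op 21: insert b.com -> 10.0.0.4 (expiry=13+11=24). clock=13
Op 22: insert b.com -> 10.0.0.1 (expiry=13+6=19). clock=13
Op 23: insert a.com -> 10.0.0.5 (expiry=13+5=18). clock=13
Op 24: tick 1 -> clock=14.
Op 25: insert b.com -> 10.0.0.5 (expiry=14+6=20). clock=14
Op 26: insert a.com -> 10.0.0.3 (expiry=14+3=17). clock=14
Op 27: insert b.com -> 10.0.0.2 (expiry=14+9=23). clock=14
Op 28: tick 1 -> clock=15.
Op 29: insert b.com -> 10.0.0.4 (expiry=15+9=24). clock=15
Final cache (unexpired): {a.com,b.com} -> size=2

Answer: 2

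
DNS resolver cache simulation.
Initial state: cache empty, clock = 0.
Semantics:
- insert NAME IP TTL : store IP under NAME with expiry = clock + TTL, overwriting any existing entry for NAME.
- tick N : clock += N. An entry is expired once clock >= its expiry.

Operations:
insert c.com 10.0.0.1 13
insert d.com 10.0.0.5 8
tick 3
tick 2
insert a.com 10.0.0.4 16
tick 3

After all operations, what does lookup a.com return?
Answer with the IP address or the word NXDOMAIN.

Op 1: insert c.com -> 10.0.0.1 (expiry=0+13=13). clock=0
Op 2: insert d.com -> 10.0.0.5 (expiry=0+8=8). clock=0
Op 3: tick 3 -> clock=3.
Op 4: tick 2 -> clock=5.
Op 5: insert a.com -> 10.0.0.4 (expiry=5+16=21). clock=5
Op 6: tick 3 -> clock=8. purged={d.com}
lookup a.com: present, ip=10.0.0.4 expiry=21 > clock=8

Answer: 10.0.0.4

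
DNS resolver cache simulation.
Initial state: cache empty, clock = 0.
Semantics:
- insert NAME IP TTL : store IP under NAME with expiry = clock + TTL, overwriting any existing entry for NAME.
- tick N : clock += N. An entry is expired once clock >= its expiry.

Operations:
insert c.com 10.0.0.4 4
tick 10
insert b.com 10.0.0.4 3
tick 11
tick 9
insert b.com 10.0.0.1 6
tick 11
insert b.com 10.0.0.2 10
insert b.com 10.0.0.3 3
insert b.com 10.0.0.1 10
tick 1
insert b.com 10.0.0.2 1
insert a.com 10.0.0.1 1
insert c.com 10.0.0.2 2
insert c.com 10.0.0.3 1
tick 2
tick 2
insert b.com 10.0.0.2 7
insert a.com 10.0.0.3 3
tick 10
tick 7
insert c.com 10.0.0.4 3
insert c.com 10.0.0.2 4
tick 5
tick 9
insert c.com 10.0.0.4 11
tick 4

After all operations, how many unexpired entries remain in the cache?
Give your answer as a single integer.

Op 1: insert c.com -> 10.0.0.4 (expiry=0+4=4). clock=0
Op 2: tick 10 -> clock=10. purged={c.com}
Op 3: insert b.com -> 10.0.0.4 (expiry=10+3=13). clock=10
Op 4: tick 11 -> clock=21. purged={b.com}
Op 5: tick 9 -> clock=30.
Op 6: insert b.com -> 10.0.0.1 (expiry=30+6=36). clock=30
Op 7: tick 11 -> clock=41. purged={b.com}
Op 8: insert b.com -> 10.0.0.2 (expiry=41+10=51). clock=41
Op 9: insert b.com -> 10.0.0.3 (expiry=41+3=44). clock=41
Op 10: insert b.com -> 10.0.0.1 (expiry=41+10=51). clock=41
Op 11: tick 1 -> clock=42.
Op 12: insert b.com -> 10.0.0.2 (expiry=42+1=43). clock=42
Op 13: insert a.com -> 10.0.0.1 (expiry=42+1=43). clock=42
Op 14: insert c.com -> 10.0.0.2 (expiry=42+2=44). clock=42
Op 15: insert c.com -> 10.0.0.3 (expiry=42+1=43). clock=42
Op 16: tick 2 -> clock=44. purged={a.com,b.com,c.com}
Op 17: tick 2 -> clock=46.
Op 18: insert b.com -> 10.0.0.2 (expiry=46+7=53). clock=46
Op 19: insert a.com -> 10.0.0.3 (expiry=46+3=49). clock=46
Op 20: tick 10 -> clock=56. purged={a.com,b.com}
Op 21: tick 7 -> clock=63.
Op 22: insert c.com -> 10.0.0.4 (expiry=63+3=66). clock=63
Op 23: insert c.com -> 10.0.0.2 (expiry=63+4=67). clock=63
Op 24: tick 5 -> clock=68. purged={c.com}
Op 25: tick 9 -> clock=77.
Op 26: insert c.com -> 10.0.0.4 (expiry=77+11=88). clock=77
Op 27: tick 4 -> clock=81.
Final cache (unexpired): {c.com} -> size=1

Answer: 1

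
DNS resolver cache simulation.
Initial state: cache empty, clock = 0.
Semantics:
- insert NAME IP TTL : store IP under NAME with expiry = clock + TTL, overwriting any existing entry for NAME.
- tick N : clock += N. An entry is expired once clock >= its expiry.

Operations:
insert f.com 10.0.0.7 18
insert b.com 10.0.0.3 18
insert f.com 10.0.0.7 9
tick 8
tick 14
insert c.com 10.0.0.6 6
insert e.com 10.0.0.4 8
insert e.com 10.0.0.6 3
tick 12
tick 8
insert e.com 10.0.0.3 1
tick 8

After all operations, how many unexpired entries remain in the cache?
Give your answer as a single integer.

Op 1: insert f.com -> 10.0.0.7 (expiry=0+18=18). clock=0
Op 2: insert b.com -> 10.0.0.3 (expiry=0+18=18). clock=0
Op 3: insert f.com -> 10.0.0.7 (expiry=0+9=9). clock=0
Op 4: tick 8 -> clock=8.
Op 5: tick 14 -> clock=22. purged={b.com,f.com}
Op 6: insert c.com -> 10.0.0.6 (expiry=22+6=28). clock=22
Op 7: insert e.com -> 10.0.0.4 (expiry=22+8=30). clock=22
Op 8: insert e.com -> 10.0.0.6 (expiry=22+3=25). clock=22
Op 9: tick 12 -> clock=34. purged={c.com,e.com}
Op 10: tick 8 -> clock=42.
Op 11: insert e.com -> 10.0.0.3 (expiry=42+1=43). clock=42
Op 12: tick 8 -> clock=50. purged={e.com}
Final cache (unexpired): {} -> size=0

Answer: 0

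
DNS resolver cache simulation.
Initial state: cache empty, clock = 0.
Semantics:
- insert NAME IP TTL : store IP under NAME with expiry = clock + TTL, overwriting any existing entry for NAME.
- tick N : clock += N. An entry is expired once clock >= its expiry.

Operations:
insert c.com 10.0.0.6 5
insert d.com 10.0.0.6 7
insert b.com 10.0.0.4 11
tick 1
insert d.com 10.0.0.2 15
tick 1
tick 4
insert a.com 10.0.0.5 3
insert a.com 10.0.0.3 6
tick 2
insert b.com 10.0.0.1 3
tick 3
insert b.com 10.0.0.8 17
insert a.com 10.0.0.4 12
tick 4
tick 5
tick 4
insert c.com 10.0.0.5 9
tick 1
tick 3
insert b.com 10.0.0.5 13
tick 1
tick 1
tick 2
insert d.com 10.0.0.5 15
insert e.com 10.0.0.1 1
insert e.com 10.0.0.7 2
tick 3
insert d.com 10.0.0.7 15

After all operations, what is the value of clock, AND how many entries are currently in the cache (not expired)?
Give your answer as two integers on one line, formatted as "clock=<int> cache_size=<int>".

Answer: clock=35 cache_size=2

Derivation:
Op 1: insert c.com -> 10.0.0.6 (expiry=0+5=5). clock=0
Op 2: insert d.com -> 10.0.0.6 (expiry=0+7=7). clock=0
Op 3: insert b.com -> 10.0.0.4 (expiry=0+11=11). clock=0
Op 4: tick 1 -> clock=1.
Op 5: insert d.com -> 10.0.0.2 (expiry=1+15=16). clock=1
Op 6: tick 1 -> clock=2.
Op 7: tick 4 -> clock=6. purged={c.com}
Op 8: insert a.com -> 10.0.0.5 (expiry=6+3=9). clock=6
Op 9: insert a.com -> 10.0.0.3 (expiry=6+6=12). clock=6
Op 10: tick 2 -> clock=8.
Op 11: insert b.com -> 10.0.0.1 (expiry=8+3=11). clock=8
Op 12: tick 3 -> clock=11. purged={b.com}
Op 13: insert b.com -> 10.0.0.8 (expiry=11+17=28). clock=11
Op 14: insert a.com -> 10.0.0.4 (expiry=11+12=23). clock=11
Op 15: tick 4 -> clock=15.
Op 16: tick 5 -> clock=20. purged={d.com}
Op 17: tick 4 -> clock=24. purged={a.com}
Op 18: insert c.com -> 10.0.0.5 (expiry=24+9=33). clock=24
Op 19: tick 1 -> clock=25.
Op 20: tick 3 -> clock=28. purged={b.com}
Op 21: insert b.com -> 10.0.0.5 (expiry=28+13=41). clock=28
Op 22: tick 1 -> clock=29.
Op 23: tick 1 -> clock=30.
Op 24: tick 2 -> clock=32.
Op 25: insert d.com -> 10.0.0.5 (expiry=32+15=47). clock=32
Op 26: insert e.com -> 10.0.0.1 (expiry=32+1=33). clock=32
Op 27: insert e.com -> 10.0.0.7 (expiry=32+2=34). clock=32
Op 28: tick 3 -> clock=35. purged={c.com,e.com}
Op 29: insert d.com -> 10.0.0.7 (expiry=35+15=50). clock=35
Final clock = 35
Final cache (unexpired): {b.com,d.com} -> size=2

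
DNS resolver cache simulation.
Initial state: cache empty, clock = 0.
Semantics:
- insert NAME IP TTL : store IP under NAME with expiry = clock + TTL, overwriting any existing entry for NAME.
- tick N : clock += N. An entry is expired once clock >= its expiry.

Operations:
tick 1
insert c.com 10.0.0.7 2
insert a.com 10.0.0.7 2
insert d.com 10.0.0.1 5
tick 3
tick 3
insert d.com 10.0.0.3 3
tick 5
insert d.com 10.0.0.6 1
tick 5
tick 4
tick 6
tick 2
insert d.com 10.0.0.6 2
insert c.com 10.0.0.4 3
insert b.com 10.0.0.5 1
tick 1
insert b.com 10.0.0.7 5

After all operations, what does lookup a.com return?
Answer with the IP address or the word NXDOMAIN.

Answer: NXDOMAIN

Derivation:
Op 1: tick 1 -> clock=1.
Op 2: insert c.com -> 10.0.0.7 (expiry=1+2=3). clock=1
Op 3: insert a.com -> 10.0.0.7 (expiry=1+2=3). clock=1
Op 4: insert d.com -> 10.0.0.1 (expiry=1+5=6). clock=1
Op 5: tick 3 -> clock=4. purged={a.com,c.com}
Op 6: tick 3 -> clock=7. purged={d.com}
Op 7: insert d.com -> 10.0.0.3 (expiry=7+3=10). clock=7
Op 8: tick 5 -> clock=12. purged={d.com}
Op 9: insert d.com -> 10.0.0.6 (expiry=12+1=13). clock=12
Op 10: tick 5 -> clock=17. purged={d.com}
Op 11: tick 4 -> clock=21.
Op 12: tick 6 -> clock=27.
Op 13: tick 2 -> clock=29.
Op 14: insert d.com -> 10.0.0.6 (expiry=29+2=31). clock=29
Op 15: insert c.com -> 10.0.0.4 (expiry=29+3=32). clock=29
Op 16: insert b.com -> 10.0.0.5 (expiry=29+1=30). clock=29
Op 17: tick 1 -> clock=30. purged={b.com}
Op 18: insert b.com -> 10.0.0.7 (expiry=30+5=35). clock=30
lookup a.com: not in cache (expired or never inserted)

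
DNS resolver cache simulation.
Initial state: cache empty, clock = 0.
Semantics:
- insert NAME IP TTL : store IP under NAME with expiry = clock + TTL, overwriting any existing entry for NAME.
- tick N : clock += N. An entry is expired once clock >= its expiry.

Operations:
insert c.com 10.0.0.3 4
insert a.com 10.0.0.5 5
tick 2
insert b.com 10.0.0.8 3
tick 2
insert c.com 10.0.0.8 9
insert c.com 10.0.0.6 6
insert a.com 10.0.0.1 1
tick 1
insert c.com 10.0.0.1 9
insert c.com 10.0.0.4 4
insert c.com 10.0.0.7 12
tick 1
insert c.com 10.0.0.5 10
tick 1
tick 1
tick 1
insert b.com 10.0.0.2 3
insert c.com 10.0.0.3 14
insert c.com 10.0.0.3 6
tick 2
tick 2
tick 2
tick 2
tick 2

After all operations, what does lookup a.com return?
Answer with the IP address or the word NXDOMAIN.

Answer: NXDOMAIN

Derivation:
Op 1: insert c.com -> 10.0.0.3 (expiry=0+4=4). clock=0
Op 2: insert a.com -> 10.0.0.5 (expiry=0+5=5). clock=0
Op 3: tick 2 -> clock=2.
Op 4: insert b.com -> 10.0.0.8 (expiry=2+3=5). clock=2
Op 5: tick 2 -> clock=4. purged={c.com}
Op 6: insert c.com -> 10.0.0.8 (expiry=4+9=13). clock=4
Op 7: insert c.com -> 10.0.0.6 (expiry=4+6=10). clock=4
Op 8: insert a.com -> 10.0.0.1 (expiry=4+1=5). clock=4
Op 9: tick 1 -> clock=5. purged={a.com,b.com}
Op 10: insert c.com -> 10.0.0.1 (expiry=5+9=14). clock=5
Op 11: insert c.com -> 10.0.0.4 (expiry=5+4=9). clock=5
Op 12: insert c.com -> 10.0.0.7 (expiry=5+12=17). clock=5
Op 13: tick 1 -> clock=6.
Op 14: insert c.com -> 10.0.0.5 (expiry=6+10=16). clock=6
Op 15: tick 1 -> clock=7.
Op 16: tick 1 -> clock=8.
Op 17: tick 1 -> clock=9.
Op 18: insert b.com -> 10.0.0.2 (expiry=9+3=12). clock=9
Op 19: insert c.com -> 10.0.0.3 (expiry=9+14=23). clock=9
Op 20: insert c.com -> 10.0.0.3 (expiry=9+6=15). clock=9
Op 21: tick 2 -> clock=11.
Op 22: tick 2 -> clock=13. purged={b.com}
Op 23: tick 2 -> clock=15. purged={c.com}
Op 24: tick 2 -> clock=17.
Op 25: tick 2 -> clock=19.
lookup a.com: not in cache (expired or never inserted)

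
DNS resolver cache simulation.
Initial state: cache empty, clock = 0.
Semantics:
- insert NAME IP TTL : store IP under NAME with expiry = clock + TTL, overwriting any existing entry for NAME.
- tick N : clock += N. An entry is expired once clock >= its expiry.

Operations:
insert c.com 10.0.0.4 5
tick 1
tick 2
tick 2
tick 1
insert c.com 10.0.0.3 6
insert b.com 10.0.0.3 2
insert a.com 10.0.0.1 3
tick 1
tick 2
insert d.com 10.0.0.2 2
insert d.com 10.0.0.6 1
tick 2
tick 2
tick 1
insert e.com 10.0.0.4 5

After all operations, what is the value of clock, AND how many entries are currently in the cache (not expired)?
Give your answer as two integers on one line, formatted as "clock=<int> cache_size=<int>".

Answer: clock=14 cache_size=1

Derivation:
Op 1: insert c.com -> 10.0.0.4 (expiry=0+5=5). clock=0
Op 2: tick 1 -> clock=1.
Op 3: tick 2 -> clock=3.
Op 4: tick 2 -> clock=5. purged={c.com}
Op 5: tick 1 -> clock=6.
Op 6: insert c.com -> 10.0.0.3 (expiry=6+6=12). clock=6
Op 7: insert b.com -> 10.0.0.3 (expiry=6+2=8). clock=6
Op 8: insert a.com -> 10.0.0.1 (expiry=6+3=9). clock=6
Op 9: tick 1 -> clock=7.
Op 10: tick 2 -> clock=9. purged={a.com,b.com}
Op 11: insert d.com -> 10.0.0.2 (expiry=9+2=11). clock=9
Op 12: insert d.com -> 10.0.0.6 (expiry=9+1=10). clock=9
Op 13: tick 2 -> clock=11. purged={d.com}
Op 14: tick 2 -> clock=13. purged={c.com}
Op 15: tick 1 -> clock=14.
Op 16: insert e.com -> 10.0.0.4 (expiry=14+5=19). clock=14
Final clock = 14
Final cache (unexpired): {e.com} -> size=1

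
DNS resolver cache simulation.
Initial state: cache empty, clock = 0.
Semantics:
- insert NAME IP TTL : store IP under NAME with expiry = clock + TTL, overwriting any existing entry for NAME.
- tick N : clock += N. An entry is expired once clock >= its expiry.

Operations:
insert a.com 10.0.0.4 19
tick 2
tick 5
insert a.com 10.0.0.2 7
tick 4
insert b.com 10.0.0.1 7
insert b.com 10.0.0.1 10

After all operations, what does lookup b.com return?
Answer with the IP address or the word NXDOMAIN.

Answer: 10.0.0.1

Derivation:
Op 1: insert a.com -> 10.0.0.4 (expiry=0+19=19). clock=0
Op 2: tick 2 -> clock=2.
Op 3: tick 5 -> clock=7.
Op 4: insert a.com -> 10.0.0.2 (expiry=7+7=14). clock=7
Op 5: tick 4 -> clock=11.
Op 6: insert b.com -> 10.0.0.1 (expiry=11+7=18). clock=11
Op 7: insert b.com -> 10.0.0.1 (expiry=11+10=21). clock=11
lookup b.com: present, ip=10.0.0.1 expiry=21 > clock=11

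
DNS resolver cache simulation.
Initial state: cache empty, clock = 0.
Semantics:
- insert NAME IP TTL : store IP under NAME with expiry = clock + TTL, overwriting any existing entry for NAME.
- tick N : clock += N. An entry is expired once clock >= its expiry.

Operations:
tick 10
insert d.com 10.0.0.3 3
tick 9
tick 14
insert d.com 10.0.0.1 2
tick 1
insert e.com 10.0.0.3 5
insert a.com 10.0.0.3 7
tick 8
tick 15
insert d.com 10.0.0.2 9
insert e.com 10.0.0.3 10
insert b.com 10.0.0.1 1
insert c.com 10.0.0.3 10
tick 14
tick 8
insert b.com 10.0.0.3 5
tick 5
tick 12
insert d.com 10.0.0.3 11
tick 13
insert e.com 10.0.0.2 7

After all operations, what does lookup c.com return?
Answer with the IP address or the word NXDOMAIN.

Op 1: tick 10 -> clock=10.
Op 2: insert d.com -> 10.0.0.3 (expiry=10+3=13). clock=10
Op 3: tick 9 -> clock=19. purged={d.com}
Op 4: tick 14 -> clock=33.
Op 5: insert d.com -> 10.0.0.1 (expiry=33+2=35). clock=33
Op 6: tick 1 -> clock=34.
Op 7: insert e.com -> 10.0.0.3 (expiry=34+5=39). clock=34
Op 8: insert a.com -> 10.0.0.3 (expiry=34+7=41). clock=34
Op 9: tick 8 -> clock=42. purged={a.com,d.com,e.com}
Op 10: tick 15 -> clock=57.
Op 11: insert d.com -> 10.0.0.2 (expiry=57+9=66). clock=57
Op 12: insert e.com -> 10.0.0.3 (expiry=57+10=67). clock=57
Op 13: insert b.com -> 10.0.0.1 (expiry=57+1=58). clock=57
Op 14: insert c.com -> 10.0.0.3 (expiry=57+10=67). clock=57
Op 15: tick 14 -> clock=71. purged={b.com,c.com,d.com,e.com}
Op 16: tick 8 -> clock=79.
Op 17: insert b.com -> 10.0.0.3 (expiry=79+5=84). clock=79
Op 18: tick 5 -> clock=84. purged={b.com}
Op 19: tick 12 -> clock=96.
Op 20: insert d.com -> 10.0.0.3 (expiry=96+11=107). clock=96
Op 21: tick 13 -> clock=109. purged={d.com}
Op 22: insert e.com -> 10.0.0.2 (expiry=109+7=116). clock=109
lookup c.com: not in cache (expired or never inserted)

Answer: NXDOMAIN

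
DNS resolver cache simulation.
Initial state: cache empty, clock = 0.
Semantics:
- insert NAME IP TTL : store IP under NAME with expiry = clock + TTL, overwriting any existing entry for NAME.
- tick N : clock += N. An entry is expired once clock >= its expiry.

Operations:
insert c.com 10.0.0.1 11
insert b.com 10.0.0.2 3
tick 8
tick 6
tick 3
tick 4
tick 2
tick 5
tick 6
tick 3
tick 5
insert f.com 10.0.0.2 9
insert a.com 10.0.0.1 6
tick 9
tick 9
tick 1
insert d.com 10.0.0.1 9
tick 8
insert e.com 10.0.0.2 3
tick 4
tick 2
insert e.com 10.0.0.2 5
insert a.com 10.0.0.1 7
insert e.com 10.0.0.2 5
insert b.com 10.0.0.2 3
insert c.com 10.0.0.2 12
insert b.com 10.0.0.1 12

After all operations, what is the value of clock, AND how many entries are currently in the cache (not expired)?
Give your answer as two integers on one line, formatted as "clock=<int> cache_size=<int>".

Op 1: insert c.com -> 10.0.0.1 (expiry=0+11=11). clock=0
Op 2: insert b.com -> 10.0.0.2 (expiry=0+3=3). clock=0
Op 3: tick 8 -> clock=8. purged={b.com}
Op 4: tick 6 -> clock=14. purged={c.com}
Op 5: tick 3 -> clock=17.
Op 6: tick 4 -> clock=21.
Op 7: tick 2 -> clock=23.
Op 8: tick 5 -> clock=28.
Op 9: tick 6 -> clock=34.
Op 10: tick 3 -> clock=37.
Op 11: tick 5 -> clock=42.
Op 12: insert f.com -> 10.0.0.2 (expiry=42+9=51). clock=42
Op 13: insert a.com -> 10.0.0.1 (expiry=42+6=48). clock=42
Op 14: tick 9 -> clock=51. purged={a.com,f.com}
Op 15: tick 9 -> clock=60.
Op 16: tick 1 -> clock=61.
Op 17: insert d.com -> 10.0.0.1 (expiry=61+9=70). clock=61
Op 18: tick 8 -> clock=69.
Op 19: insert e.com -> 10.0.0.2 (expiry=69+3=72). clock=69
Op 20: tick 4 -> clock=73. purged={d.com,e.com}
Op 21: tick 2 -> clock=75.
Op 22: insert e.com -> 10.0.0.2 (expiry=75+5=80). clock=75
Op 23: insert a.com -> 10.0.0.1 (expiry=75+7=82). clock=75
Op 24: insert e.com -> 10.0.0.2 (expiry=75+5=80). clock=75
Op 25: insert b.com -> 10.0.0.2 (expiry=75+3=78). clock=75
Op 26: insert c.com -> 10.0.0.2 (expiry=75+12=87). clock=75
Op 27: insert b.com -> 10.0.0.1 (expiry=75+12=87). clock=75
Final clock = 75
Final cache (unexpired): {a.com,b.com,c.com,e.com} -> size=4

Answer: clock=75 cache_size=4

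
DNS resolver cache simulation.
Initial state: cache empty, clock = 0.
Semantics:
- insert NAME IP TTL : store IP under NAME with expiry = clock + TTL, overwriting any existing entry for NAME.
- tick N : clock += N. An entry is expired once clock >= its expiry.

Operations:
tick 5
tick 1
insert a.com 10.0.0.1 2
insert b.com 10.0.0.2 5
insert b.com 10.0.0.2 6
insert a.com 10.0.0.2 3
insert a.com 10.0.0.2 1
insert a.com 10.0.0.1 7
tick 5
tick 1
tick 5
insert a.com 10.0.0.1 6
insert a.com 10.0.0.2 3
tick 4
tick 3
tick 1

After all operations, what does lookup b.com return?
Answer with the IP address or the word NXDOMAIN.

Answer: NXDOMAIN

Derivation:
Op 1: tick 5 -> clock=5.
Op 2: tick 1 -> clock=6.
Op 3: insert a.com -> 10.0.0.1 (expiry=6+2=8). clock=6
Op 4: insert b.com -> 10.0.0.2 (expiry=6+5=11). clock=6
Op 5: insert b.com -> 10.0.0.2 (expiry=6+6=12). clock=6
Op 6: insert a.com -> 10.0.0.2 (expiry=6+3=9). clock=6
Op 7: insert a.com -> 10.0.0.2 (expiry=6+1=7). clock=6
Op 8: insert a.com -> 10.0.0.1 (expiry=6+7=13). clock=6
Op 9: tick 5 -> clock=11.
Op 10: tick 1 -> clock=12. purged={b.com}
Op 11: tick 5 -> clock=17. purged={a.com}
Op 12: insert a.com -> 10.0.0.1 (expiry=17+6=23). clock=17
Op 13: insert a.com -> 10.0.0.2 (expiry=17+3=20). clock=17
Op 14: tick 4 -> clock=21. purged={a.com}
Op 15: tick 3 -> clock=24.
Op 16: tick 1 -> clock=25.
lookup b.com: not in cache (expired or never inserted)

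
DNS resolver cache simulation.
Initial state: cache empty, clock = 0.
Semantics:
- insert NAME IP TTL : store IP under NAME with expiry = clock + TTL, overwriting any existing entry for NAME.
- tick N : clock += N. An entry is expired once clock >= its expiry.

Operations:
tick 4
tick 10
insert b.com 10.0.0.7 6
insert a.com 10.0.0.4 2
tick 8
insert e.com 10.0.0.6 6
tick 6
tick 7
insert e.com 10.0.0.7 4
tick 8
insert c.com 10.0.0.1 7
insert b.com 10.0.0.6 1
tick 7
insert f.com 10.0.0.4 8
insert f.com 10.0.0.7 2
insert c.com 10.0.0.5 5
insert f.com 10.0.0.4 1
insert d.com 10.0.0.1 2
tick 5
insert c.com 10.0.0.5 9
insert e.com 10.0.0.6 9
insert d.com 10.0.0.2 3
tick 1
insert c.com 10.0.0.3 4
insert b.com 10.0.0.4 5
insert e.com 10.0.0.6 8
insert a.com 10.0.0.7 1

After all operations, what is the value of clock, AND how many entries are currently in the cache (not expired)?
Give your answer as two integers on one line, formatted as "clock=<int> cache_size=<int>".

Op 1: tick 4 -> clock=4.
Op 2: tick 10 -> clock=14.
Op 3: insert b.com -> 10.0.0.7 (expiry=14+6=20). clock=14
Op 4: insert a.com -> 10.0.0.4 (expiry=14+2=16). clock=14
Op 5: tick 8 -> clock=22. purged={a.com,b.com}
Op 6: insert e.com -> 10.0.0.6 (expiry=22+6=28). clock=22
Op 7: tick 6 -> clock=28. purged={e.com}
Op 8: tick 7 -> clock=35.
Op 9: insert e.com -> 10.0.0.7 (expiry=35+4=39). clock=35
Op 10: tick 8 -> clock=43. purged={e.com}
Op 11: insert c.com -> 10.0.0.1 (expiry=43+7=50). clock=43
Op 12: insert b.com -> 10.0.0.6 (expiry=43+1=44). clock=43
Op 13: tick 7 -> clock=50. purged={b.com,c.com}
Op 14: insert f.com -> 10.0.0.4 (expiry=50+8=58). clock=50
Op 15: insert f.com -> 10.0.0.7 (expiry=50+2=52). clock=50
Op 16: insert c.com -> 10.0.0.5 (expiry=50+5=55). clock=50
Op 17: insert f.com -> 10.0.0.4 (expiry=50+1=51). clock=50
Op 18: insert d.com -> 10.0.0.1 (expiry=50+2=52). clock=50
Op 19: tick 5 -> clock=55. purged={c.com,d.com,f.com}
Op 20: insert c.com -> 10.0.0.5 (expiry=55+9=64). clock=55
Op 21: insert e.com -> 10.0.0.6 (expiry=55+9=64). clock=55
Op 22: insert d.com -> 10.0.0.2 (expiry=55+3=58). clock=55
Op 23: tick 1 -> clock=56.
Op 24: insert c.com -> 10.0.0.3 (expiry=56+4=60). clock=56
Op 25: insert b.com -> 10.0.0.4 (expiry=56+5=61). clock=56
Op 26: insert e.com -> 10.0.0.6 (expiry=56+8=64). clock=56
Op 27: insert a.com -> 10.0.0.7 (expiry=56+1=57). clock=56
Final clock = 56
Final cache (unexpired): {a.com,b.com,c.com,d.com,e.com} -> size=5

Answer: clock=56 cache_size=5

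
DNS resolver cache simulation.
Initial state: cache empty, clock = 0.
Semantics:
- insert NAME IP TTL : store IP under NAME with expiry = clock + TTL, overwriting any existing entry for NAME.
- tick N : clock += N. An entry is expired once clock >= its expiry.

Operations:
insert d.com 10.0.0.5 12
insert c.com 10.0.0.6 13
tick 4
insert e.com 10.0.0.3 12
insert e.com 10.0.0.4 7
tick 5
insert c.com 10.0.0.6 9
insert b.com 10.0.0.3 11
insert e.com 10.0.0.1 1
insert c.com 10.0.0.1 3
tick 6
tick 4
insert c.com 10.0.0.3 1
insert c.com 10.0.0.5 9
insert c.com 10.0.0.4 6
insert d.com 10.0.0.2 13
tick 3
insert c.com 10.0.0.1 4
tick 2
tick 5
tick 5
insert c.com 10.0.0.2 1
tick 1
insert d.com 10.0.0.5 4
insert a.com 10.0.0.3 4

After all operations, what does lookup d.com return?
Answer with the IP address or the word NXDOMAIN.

Op 1: insert d.com -> 10.0.0.5 (expiry=0+12=12). clock=0
Op 2: insert c.com -> 10.0.0.6 (expiry=0+13=13). clock=0
Op 3: tick 4 -> clock=4.
Op 4: insert e.com -> 10.0.0.3 (expiry=4+12=16). clock=4
Op 5: insert e.com -> 10.0.0.4 (expiry=4+7=11). clock=4
Op 6: tick 5 -> clock=9.
Op 7: insert c.com -> 10.0.0.6 (expiry=9+9=18). clock=9
Op 8: insert b.com -> 10.0.0.3 (expiry=9+11=20). clock=9
Op 9: insert e.com -> 10.0.0.1 (expiry=9+1=10). clock=9
Op 10: insert c.com -> 10.0.0.1 (expiry=9+3=12). clock=9
Op 11: tick 6 -> clock=15. purged={c.com,d.com,e.com}
Op 12: tick 4 -> clock=19.
Op 13: insert c.com -> 10.0.0.3 (expiry=19+1=20). clock=19
Op 14: insert c.com -> 10.0.0.5 (expiry=19+9=28). clock=19
Op 15: insert c.com -> 10.0.0.4 (expiry=19+6=25). clock=19
Op 16: insert d.com -> 10.0.0.2 (expiry=19+13=32). clock=19
Op 17: tick 3 -> clock=22. purged={b.com}
Op 18: insert c.com -> 10.0.0.1 (expiry=22+4=26). clock=22
Op 19: tick 2 -> clock=24.
Op 20: tick 5 -> clock=29. purged={c.com}
Op 21: tick 5 -> clock=34. purged={d.com}
Op 22: insert c.com -> 10.0.0.2 (expiry=34+1=35). clock=34
Op 23: tick 1 -> clock=35. purged={c.com}
Op 24: insert d.com -> 10.0.0.5 (expiry=35+4=39). clock=35
Op 25: insert a.com -> 10.0.0.3 (expiry=35+4=39). clock=35
lookup d.com: present, ip=10.0.0.5 expiry=39 > clock=35

Answer: 10.0.0.5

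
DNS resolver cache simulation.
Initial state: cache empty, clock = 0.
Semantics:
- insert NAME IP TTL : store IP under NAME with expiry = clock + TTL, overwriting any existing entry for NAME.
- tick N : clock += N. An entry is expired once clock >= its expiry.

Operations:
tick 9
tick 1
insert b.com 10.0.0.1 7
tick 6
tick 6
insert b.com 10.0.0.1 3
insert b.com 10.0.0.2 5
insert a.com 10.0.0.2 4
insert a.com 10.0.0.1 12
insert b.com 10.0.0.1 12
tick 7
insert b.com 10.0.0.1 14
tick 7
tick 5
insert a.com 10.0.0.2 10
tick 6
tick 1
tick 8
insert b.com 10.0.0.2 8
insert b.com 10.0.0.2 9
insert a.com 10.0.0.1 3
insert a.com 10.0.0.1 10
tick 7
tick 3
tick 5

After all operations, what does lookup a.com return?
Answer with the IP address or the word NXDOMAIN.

Op 1: tick 9 -> clock=9.
Op 2: tick 1 -> clock=10.
Op 3: insert b.com -> 10.0.0.1 (expiry=10+7=17). clock=10
Op 4: tick 6 -> clock=16.
Op 5: tick 6 -> clock=22. purged={b.com}
Op 6: insert b.com -> 10.0.0.1 (expiry=22+3=25). clock=22
Op 7: insert b.com -> 10.0.0.2 (expiry=22+5=27). clock=22
Op 8: insert a.com -> 10.0.0.2 (expiry=22+4=26). clock=22
Op 9: insert a.com -> 10.0.0.1 (expiry=22+12=34). clock=22
Op 10: insert b.com -> 10.0.0.1 (expiry=22+12=34). clock=22
Op 11: tick 7 -> clock=29.
Op 12: insert b.com -> 10.0.0.1 (expiry=29+14=43). clock=29
Op 13: tick 7 -> clock=36. purged={a.com}
Op 14: tick 5 -> clock=41.
Op 15: insert a.com -> 10.0.0.2 (expiry=41+10=51). clock=41
Op 16: tick 6 -> clock=47. purged={b.com}
Op 17: tick 1 -> clock=48.
Op 18: tick 8 -> clock=56. purged={a.com}
Op 19: insert b.com -> 10.0.0.2 (expiry=56+8=64). clock=56
Op 20: insert b.com -> 10.0.0.2 (expiry=56+9=65). clock=56
Op 21: insert a.com -> 10.0.0.1 (expiry=56+3=59). clock=56
Op 22: insert a.com -> 10.0.0.1 (expiry=56+10=66). clock=56
Op 23: tick 7 -> clock=63.
Op 24: tick 3 -> clock=66. purged={a.com,b.com}
Op 25: tick 5 -> clock=71.
lookup a.com: not in cache (expired or never inserted)

Answer: NXDOMAIN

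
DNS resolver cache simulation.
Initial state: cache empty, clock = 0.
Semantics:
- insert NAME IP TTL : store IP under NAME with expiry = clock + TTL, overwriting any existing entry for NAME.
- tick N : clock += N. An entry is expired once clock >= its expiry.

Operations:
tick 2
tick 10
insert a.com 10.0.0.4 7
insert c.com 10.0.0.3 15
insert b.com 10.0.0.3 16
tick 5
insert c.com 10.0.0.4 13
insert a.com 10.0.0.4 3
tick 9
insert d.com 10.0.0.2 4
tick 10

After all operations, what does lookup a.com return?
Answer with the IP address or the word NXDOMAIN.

Op 1: tick 2 -> clock=2.
Op 2: tick 10 -> clock=12.
Op 3: insert a.com -> 10.0.0.4 (expiry=12+7=19). clock=12
Op 4: insert c.com -> 10.0.0.3 (expiry=12+15=27). clock=12
Op 5: insert b.com -> 10.0.0.3 (expiry=12+16=28). clock=12
Op 6: tick 5 -> clock=17.
Op 7: insert c.com -> 10.0.0.4 (expiry=17+13=30). clock=17
Op 8: insert a.com -> 10.0.0.4 (expiry=17+3=20). clock=17
Op 9: tick 9 -> clock=26. purged={a.com}
Op 10: insert d.com -> 10.0.0.2 (expiry=26+4=30). clock=26
Op 11: tick 10 -> clock=36. purged={b.com,c.com,d.com}
lookup a.com: not in cache (expired or never inserted)

Answer: NXDOMAIN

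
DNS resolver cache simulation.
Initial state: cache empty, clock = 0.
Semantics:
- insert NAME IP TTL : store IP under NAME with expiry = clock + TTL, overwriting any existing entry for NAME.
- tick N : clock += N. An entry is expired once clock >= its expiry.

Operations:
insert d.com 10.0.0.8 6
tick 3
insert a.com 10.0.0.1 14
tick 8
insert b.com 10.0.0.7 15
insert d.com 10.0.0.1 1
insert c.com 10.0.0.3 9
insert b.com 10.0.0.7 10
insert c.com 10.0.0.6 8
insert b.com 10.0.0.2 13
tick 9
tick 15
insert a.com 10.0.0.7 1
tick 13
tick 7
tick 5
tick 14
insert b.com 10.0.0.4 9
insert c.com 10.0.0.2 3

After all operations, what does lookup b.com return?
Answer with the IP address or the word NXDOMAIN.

Answer: 10.0.0.4

Derivation:
Op 1: insert d.com -> 10.0.0.8 (expiry=0+6=6). clock=0
Op 2: tick 3 -> clock=3.
Op 3: insert a.com -> 10.0.0.1 (expiry=3+14=17). clock=3
Op 4: tick 8 -> clock=11. purged={d.com}
Op 5: insert b.com -> 10.0.0.7 (expiry=11+15=26). clock=11
Op 6: insert d.com -> 10.0.0.1 (expiry=11+1=12). clock=11
Op 7: insert c.com -> 10.0.0.3 (expiry=11+9=20). clock=11
Op 8: insert b.com -> 10.0.0.7 (expiry=11+10=21). clock=11
Op 9: insert c.com -> 10.0.0.6 (expiry=11+8=19). clock=11
Op 10: insert b.com -> 10.0.0.2 (expiry=11+13=24). clock=11
Op 11: tick 9 -> clock=20. purged={a.com,c.com,d.com}
Op 12: tick 15 -> clock=35. purged={b.com}
Op 13: insert a.com -> 10.0.0.7 (expiry=35+1=36). clock=35
Op 14: tick 13 -> clock=48. purged={a.com}
Op 15: tick 7 -> clock=55.
Op 16: tick 5 -> clock=60.
Op 17: tick 14 -> clock=74.
Op 18: insert b.com -> 10.0.0.4 (expiry=74+9=83). clock=74
Op 19: insert c.com -> 10.0.0.2 (expiry=74+3=77). clock=74
lookup b.com: present, ip=10.0.0.4 expiry=83 > clock=74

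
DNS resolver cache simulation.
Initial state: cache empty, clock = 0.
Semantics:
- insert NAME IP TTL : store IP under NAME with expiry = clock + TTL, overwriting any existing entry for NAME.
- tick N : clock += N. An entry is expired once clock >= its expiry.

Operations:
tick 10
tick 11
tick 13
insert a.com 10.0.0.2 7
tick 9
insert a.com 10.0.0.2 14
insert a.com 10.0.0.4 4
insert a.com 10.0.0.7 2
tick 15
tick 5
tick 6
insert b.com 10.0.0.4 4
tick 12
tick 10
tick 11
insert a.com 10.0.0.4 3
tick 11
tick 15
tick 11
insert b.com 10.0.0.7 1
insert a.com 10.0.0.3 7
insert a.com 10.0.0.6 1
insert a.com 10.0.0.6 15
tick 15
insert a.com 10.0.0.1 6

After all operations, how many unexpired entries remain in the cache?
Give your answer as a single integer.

Op 1: tick 10 -> clock=10.
Op 2: tick 11 -> clock=21.
Op 3: tick 13 -> clock=34.
Op 4: insert a.com -> 10.0.0.2 (expiry=34+7=41). clock=34
Op 5: tick 9 -> clock=43. purged={a.com}
Op 6: insert a.com -> 10.0.0.2 (expiry=43+14=57). clock=43
Op 7: insert a.com -> 10.0.0.4 (expiry=43+4=47). clock=43
Op 8: insert a.com -> 10.0.0.7 (expiry=43+2=45). clock=43
Op 9: tick 15 -> clock=58. purged={a.com}
Op 10: tick 5 -> clock=63.
Op 11: tick 6 -> clock=69.
Op 12: insert b.com -> 10.0.0.4 (expiry=69+4=73). clock=69
Op 13: tick 12 -> clock=81. purged={b.com}
Op 14: tick 10 -> clock=91.
Op 15: tick 11 -> clock=102.
Op 16: insert a.com -> 10.0.0.4 (expiry=102+3=105). clock=102
Op 17: tick 11 -> clock=113. purged={a.com}
Op 18: tick 15 -> clock=128.
Op 19: tick 11 -> clock=139.
Op 20: insert b.com -> 10.0.0.7 (expiry=139+1=140). clock=139
Op 21: insert a.com -> 10.0.0.3 (expiry=139+7=146). clock=139
Op 22: insert a.com -> 10.0.0.6 (expiry=139+1=140). clock=139
Op 23: insert a.com -> 10.0.0.6 (expiry=139+15=154). clock=139
Op 24: tick 15 -> clock=154. purged={a.com,b.com}
Op 25: insert a.com -> 10.0.0.1 (expiry=154+6=160). clock=154
Final cache (unexpired): {a.com} -> size=1

Answer: 1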